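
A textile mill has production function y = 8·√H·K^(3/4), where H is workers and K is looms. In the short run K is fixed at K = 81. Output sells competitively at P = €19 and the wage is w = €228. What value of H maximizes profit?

H* = 81

With K = 81, MP_H = (1/2)·8·H^(-1/2)·81^(3/4) = 108·H^(-1/2).
Profit maximization for a price taker requires P·MP_H = w: 19·108·H^(-1/2) = 228.
So H^(-1/2) = 1/9, which gives H = 81.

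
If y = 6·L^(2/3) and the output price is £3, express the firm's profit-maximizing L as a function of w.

L(w) = 1728/w³

MP_L = (2/3)·6·L^(-1/3) = 4·L^(-1/3).
Setting P·MP_L = w: 12·L^(-1/3) = w.
Solving for L: L^(-1/3) = w/12, so L = (12/w)^(3).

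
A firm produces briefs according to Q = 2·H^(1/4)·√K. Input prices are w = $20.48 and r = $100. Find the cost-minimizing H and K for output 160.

Cost minimization requires the marginal rate of technical substitution to equal the input-price ratio: MP_H/MP_K = w/r.
Here MP_H/MP_K = (1/4)·(K/H)/(1/2) = 0.5·(K/H). Setting this equal to 20.48/100 = 0.2048 gives K = 0.4096H.
Substituting into Q = 160: 2·H^(1/4)·(0.4096H)^(1/2) = 160.
Solving, H = 625 and K = 256.

H* = 625, K* = 256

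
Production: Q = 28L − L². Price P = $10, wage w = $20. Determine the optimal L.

The marginal product of L is MP_L = 28 − 2L.
A price-taking firm hires until the value of the marginal product equals the wage: P·MP_L = w, so 10·(28 − 2L) = 20.
Then 28 − 2L = 2, giving L = 13.

L* = 13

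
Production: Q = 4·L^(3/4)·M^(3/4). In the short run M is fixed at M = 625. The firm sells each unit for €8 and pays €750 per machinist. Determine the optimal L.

L* = 256

With M = 625, MP_L = (3/4)·4·L^(-1/4)·625^(3/4) = 375·L^(-1/4).
Profit maximization for a price taker requires P·MP_L = w: 8·375·L^(-1/4) = 750.
So L^(-1/4) = 0.25, which gives L = 256.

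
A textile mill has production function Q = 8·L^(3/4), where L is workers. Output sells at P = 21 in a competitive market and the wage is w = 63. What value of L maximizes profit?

L* = 16

MP_L = (3/4)·8·L^(-1/4) = 6·L^(-1/4).
Profit maximization for a price taker requires P·MP_L = w: 21·6·L^(-1/4) = 63.
So L^(-1/4) = 0.5, which gives L = 16.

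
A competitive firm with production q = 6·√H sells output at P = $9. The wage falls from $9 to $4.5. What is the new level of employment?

From P·MP_H = w with MP_H = 3·H^(-1/2), the labor demand is H(w) = (27/w)^(2).
At w = 9: H = 9. At w = 4.5: H = 36.

H* = 36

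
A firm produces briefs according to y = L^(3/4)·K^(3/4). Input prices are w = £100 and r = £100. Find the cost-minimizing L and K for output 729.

L* = 81, K* = 81

Cost minimization requires the marginal rate of technical substitution to equal the input-price ratio: MP_L/MP_K = w/r.
Here MP_L/MP_K = (3/4)·(K/L)/(3/4) = (K/L). Setting this equal to 100/100 = 1 gives K = L.
Substituting into y = 729: L^(3/4)·(L)^(3/4) = 729.
Solving, L = 81 and K = 81.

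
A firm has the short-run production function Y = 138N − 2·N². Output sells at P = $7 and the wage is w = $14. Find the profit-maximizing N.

The marginal product of N is MP_N = 138 − 4N.
A price-taking firm hires until the value of the marginal product equals the wage: P·MP_N = w, so 7·(138 − 4N) = 14.
Then 138 − 4N = 2, giving N = 34.

N* = 34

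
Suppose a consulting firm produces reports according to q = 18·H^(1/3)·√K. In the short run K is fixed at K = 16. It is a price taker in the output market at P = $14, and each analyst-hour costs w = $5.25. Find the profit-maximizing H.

H* = 512

With K = 16, MP_H = (1/3)·18·H^(-2/3)·16^(1/2) = 24·H^(-2/3).
Profit maximization for a price taker requires P·MP_H = w: 14·24·H^(-2/3) = 5.25.
So H^(-2/3) = 0.015625, which gives H = 512.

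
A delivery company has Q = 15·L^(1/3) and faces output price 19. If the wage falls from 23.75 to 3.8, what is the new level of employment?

From P·MP_L = w with MP_L = 5·L^(-2/3), the labor demand is L(w) = (95/w)^(3/2).
At w = 23.75: L = 8. At w = 3.8: L = 125.

L* = 125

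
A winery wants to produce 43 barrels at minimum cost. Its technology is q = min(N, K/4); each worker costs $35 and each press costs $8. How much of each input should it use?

N* = 43, K* = 172

With a fixed-proportions technology, the cost-minimizing bundle uses no slack in either input: N = K/4 = q.
So N = 43 and K = 4·43 = 172.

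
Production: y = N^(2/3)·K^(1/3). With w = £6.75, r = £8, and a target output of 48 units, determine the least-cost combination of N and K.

Cost minimization requires the marginal rate of technical substitution to equal the input-price ratio: MP_N/MP_K = w/r.
Here MP_N/MP_K = (2/3)·(K/N)/(1/3) = 2·(K/N). Setting this equal to 6.75/8 = 0.84375 gives K = 0.421875N.
Substituting into y = 48: N^(2/3)·(0.421875N)^(1/3) = 48.
Solving, N = 64 and K = 27.

N* = 64, K* = 27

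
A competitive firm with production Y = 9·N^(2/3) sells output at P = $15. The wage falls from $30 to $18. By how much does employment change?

From P·MP_N = w with MP_N = 6·N^(-1/3), the labor demand is N(w) = (90/w)^(3).
At w = 30: N = 27. At w = 18: N = 125.
ΔN = 125 − 27 = 98.

ΔN = 98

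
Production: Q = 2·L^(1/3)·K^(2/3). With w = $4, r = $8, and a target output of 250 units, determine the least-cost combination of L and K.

L* = 125, K* = 125

Cost minimization requires the marginal rate of technical substitution to equal the input-price ratio: MP_L/MP_K = w/r.
Here MP_L/MP_K = (1/3)·(K/L)/(2/3) = 0.5·(K/L). Setting this equal to 4/8 = 0.5 gives K = L.
Substituting into Q = 250: 2·L^(1/3)·(L)^(2/3) = 250.
Solving, L = 125 and K = 125.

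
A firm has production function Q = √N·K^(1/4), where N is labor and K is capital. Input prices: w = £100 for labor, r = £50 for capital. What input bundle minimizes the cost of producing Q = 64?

Cost minimization requires the marginal rate of technical substitution to equal the input-price ratio: MP_N/MP_K = w/r.
Here MP_N/MP_K = (1/2)·(K/N)/(1/4) = 2·(K/N). Setting this equal to 100/50 = 2 gives K = N.
Substituting into Q = 64: N^(1/2)·(N)^(1/4) = 64.
Solving, N = 256 and K = 256.

N* = 256, K* = 256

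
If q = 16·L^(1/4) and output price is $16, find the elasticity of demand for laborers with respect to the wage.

MP_L = (1/4)·16·L^(-3/4), so P·MP_L = w gives 64·L^(-3/4) = w.
Solving, L(w) = (64/w)^(4/3). This is a constant-elasticity form: L ∝ w^(−4/3), so ε = −4/3.

ε = -4/3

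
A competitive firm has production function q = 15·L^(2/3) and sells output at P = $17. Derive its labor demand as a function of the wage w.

L(w) = 4913000/w³

MP_L = (2/3)·15·L^(-1/3) = 10·L^(-1/3).
Setting P·MP_L = w: 170·L^(-1/3) = w.
Solving for L: L^(-1/3) = w/170, so L = (170/w)^(3).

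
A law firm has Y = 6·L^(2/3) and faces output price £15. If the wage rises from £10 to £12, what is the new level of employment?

From P·MP_L = w with MP_L = 4·L^(-1/3), the labor demand is L(w) = (60/w)^(3).
At w = 10: L = 216. At w = 12: L = 125.

L* = 125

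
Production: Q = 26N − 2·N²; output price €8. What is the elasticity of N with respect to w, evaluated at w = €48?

From P·MP_N = w with MP_N = 26 − 4N, labor demand is N(w) = (26 − w/8)/4.
dN/dw = −1/(32) = -0.03125.
At w = 48, N = 5, so ε = (dN/dw)·(w/N) = (-0.03125)·(48/5) = -0.3.

ε = -0.3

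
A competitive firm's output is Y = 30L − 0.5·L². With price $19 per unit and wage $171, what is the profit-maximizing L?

L* = 21

The marginal product of L is MP_L = 30 − L.
A price-taking firm hires until the value of the marginal product equals the wage: P·MP_L = w, so 19·(30 − L) = 171.
Then 30 − L = 9, giving L = 21.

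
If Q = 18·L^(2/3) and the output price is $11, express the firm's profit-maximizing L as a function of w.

MP_L = (2/3)·18·L^(-1/3) = 12·L^(-1/3).
Setting P·MP_L = w: 132·L^(-1/3) = w.
Solving for L: L^(-1/3) = w/132, so L = (132/w)^(3).

L(w) = 2299968/w³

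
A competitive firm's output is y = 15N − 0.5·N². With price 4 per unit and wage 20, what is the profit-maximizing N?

N* = 10

The marginal product of N is MP_N = 15 − N.
A price-taking firm hires until the value of the marginal product equals the wage: P·MP_N = w, so 4·(15 − N) = 20.
Then 15 − N = 5, giving N = 10.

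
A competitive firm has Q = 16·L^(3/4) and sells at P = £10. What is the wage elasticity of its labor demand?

ε = -4

MP_L = (3/4)·16·L^(-1/4), so P·MP_L = w gives 120·L^(-1/4) = w.
Solving, L(w) = (120/w)^(4). This is a constant-elasticity form: L ∝ w^(−4), so ε = −4.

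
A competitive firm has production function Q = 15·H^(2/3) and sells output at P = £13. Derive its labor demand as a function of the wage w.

H(w) = 2197000/w³

MP_H = (2/3)·15·H^(-1/3) = 10·H^(-1/3).
Setting P·MP_H = w: 130·H^(-1/3) = w.
Solving for H: H^(-1/3) = w/130, so H = (130/w)^(3).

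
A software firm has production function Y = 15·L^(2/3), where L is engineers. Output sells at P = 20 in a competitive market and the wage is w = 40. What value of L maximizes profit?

L* = 125

MP_L = (2/3)·15·L^(-1/3) = 10·L^(-1/3).
Profit maximization for a price taker requires P·MP_L = w: 20·10·L^(-1/3) = 40.
So L^(-1/3) = 0.2, which gives L = 125.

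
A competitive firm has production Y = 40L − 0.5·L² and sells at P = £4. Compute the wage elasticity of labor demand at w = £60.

From P·MP_L = w with MP_L = 40 − L, labor demand is L(w) = 40 − w/4.
dL/dw = −1/(4) = -0.25.
At w = 60, L = 25, so ε = (dL/dw)·(w/L) = (-0.25)·(60/25) = -0.6.

ε = -0.6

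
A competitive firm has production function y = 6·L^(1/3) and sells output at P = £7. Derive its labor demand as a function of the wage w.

MP_L = (1/3)·6·L^(-2/3) = 2·L^(-2/3).
Setting P·MP_L = w: 14·L^(-2/3) = w.
Solving for L: L^(-2/3) = w/14, so L = (14/w)^(3/2).

L(w) = (14/w)^(3/2)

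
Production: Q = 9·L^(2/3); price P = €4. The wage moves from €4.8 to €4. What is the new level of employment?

From P·MP_L = w with MP_L = 6·L^(-1/3), the labor demand is L(w) = (24/w)^(3).
At w = 4.8: L = 125. At w = 4: L = 216.

L* = 216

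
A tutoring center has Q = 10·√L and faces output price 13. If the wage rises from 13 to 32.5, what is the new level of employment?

L* = 4

From P·MP_L = w with MP_L = 5·L^(-1/2), the labor demand is L(w) = (65/w)^(2).
At w = 13: L = 25. At w = 32.5: L = 4.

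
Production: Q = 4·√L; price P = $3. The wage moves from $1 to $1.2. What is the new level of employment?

From P·MP_L = w with MP_L = 2·L^(-1/2), the labor demand is L(w) = (6/w)^(2).
At w = 1: L = 36. At w = 1.2: L = 25.

L* = 25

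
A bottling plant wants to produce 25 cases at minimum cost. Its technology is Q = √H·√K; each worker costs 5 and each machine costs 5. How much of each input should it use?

Cost minimization requires the marginal rate of technical substitution to equal the input-price ratio: MP_H/MP_K = w/r.
Here MP_H/MP_K = (1/2)·(K/H)/(1/2) = (K/H). Setting this equal to 5/5 = 1 gives K = H.
Substituting into Q = 25: H^(1/2)·(H)^(1/2) = 25.
Solving, H = 25 and K = 25.

H* = 25, K* = 25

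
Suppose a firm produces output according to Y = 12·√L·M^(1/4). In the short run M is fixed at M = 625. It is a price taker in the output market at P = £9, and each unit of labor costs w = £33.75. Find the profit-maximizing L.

With M = 625, MP_L = (1/2)·12·L^(-1/2)·625^(1/4) = 30·L^(-1/2).
Profit maximization for a price taker requires P·MP_L = w: 9·30·L^(-1/2) = 33.75.
So L^(-1/2) = 0.125, which gives L = 64.

L* = 64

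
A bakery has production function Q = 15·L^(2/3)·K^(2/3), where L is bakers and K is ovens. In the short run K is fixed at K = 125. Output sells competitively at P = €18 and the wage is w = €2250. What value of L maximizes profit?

With K = 125, MP_L = (2/3)·15·L^(-1/3)·125^(2/3) = 250·L^(-1/3).
Profit maximization for a price taker requires P·MP_L = w: 18·250·L^(-1/3) = 2250.
So L^(-1/3) = 0.5, which gives L = 8.

L* = 8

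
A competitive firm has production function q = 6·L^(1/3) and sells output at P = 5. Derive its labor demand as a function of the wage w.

MP_L = (1/3)·6·L^(-2/3) = 2·L^(-2/3).
Setting P·MP_L = w: 10·L^(-2/3) = w.
Solving for L: L^(-2/3) = w/10, so L = (10/w)^(3/2).

L(w) = (10/w)^(3/2)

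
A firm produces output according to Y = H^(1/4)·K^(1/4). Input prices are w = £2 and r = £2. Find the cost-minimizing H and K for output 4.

Cost minimization requires the marginal rate of technical substitution to equal the input-price ratio: MP_H/MP_K = w/r.
Here MP_H/MP_K = (1/4)·(K/H)/(1/4) = (K/H). Setting this equal to 2/2 = 1 gives K = H.
Substituting into Y = 4: H^(1/4)·(H)^(1/4) = 4.
Solving, H = 16 and K = 16.

H* = 16, K* = 16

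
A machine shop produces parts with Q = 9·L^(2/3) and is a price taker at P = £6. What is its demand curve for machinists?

MP_L = (2/3)·9·L^(-1/3) = 6·L^(-1/3).
Setting P·MP_L = w: 36·L^(-1/3) = w.
Solving for L: L^(-1/3) = w/36, so L = (36/w)^(3).

L(w) = 46656/w³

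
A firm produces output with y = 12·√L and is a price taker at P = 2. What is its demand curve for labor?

MP_L = (1/2)·12·L^(-1/2) = 6·L^(-1/2).
Setting P·MP_L = w: 12·L^(-1/2) = w.
Solving for L: L^(-1/2) = w/12, so L = (12/w)^(2).

L(w) = 144/w²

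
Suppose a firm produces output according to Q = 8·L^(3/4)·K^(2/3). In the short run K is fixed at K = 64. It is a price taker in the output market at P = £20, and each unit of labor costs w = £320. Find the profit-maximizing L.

With K = 64, MP_L = (3/4)·8·L^(-1/4)·64^(2/3) = 96·L^(-1/4).
Profit maximization for a price taker requires P·MP_L = w: 20·96·L^(-1/4) = 320.
So L^(-1/4) = 1/6, which gives L = 1296.

L* = 1296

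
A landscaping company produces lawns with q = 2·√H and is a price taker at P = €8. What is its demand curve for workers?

MP_H = (1/2)·2·H^(-1/2) = H^(-1/2).
Setting P·MP_H = w: 8·H^(-1/2) = w.
Solving for H: H^(-1/2) = w/8, so H = (8/w)^(2).

H(w) = 64/w²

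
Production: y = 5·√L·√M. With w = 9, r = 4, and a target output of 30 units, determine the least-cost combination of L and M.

Cost minimization requires the marginal rate of technical substitution to equal the input-price ratio: MP_L/MP_M = w/r.
Here MP_L/MP_M = (1/2)·(M/L)/(1/2) = (M/L). Setting this equal to 9/4 = 2.25 gives M = 2.25L.
Substituting into y = 30: 5·L^(1/2)·(2.25L)^(1/2) = 30.
Solving, L = 4 and M = 9.

L* = 4, M* = 9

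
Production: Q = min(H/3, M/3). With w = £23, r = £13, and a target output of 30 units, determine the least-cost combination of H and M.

H* = 90, M* = 90

With a fixed-proportions technology, the cost-minimizing bundle uses no slack in either input: H/3 = M/3 = Q.
So H = 3·30 = 90 and M = 3·30 = 90.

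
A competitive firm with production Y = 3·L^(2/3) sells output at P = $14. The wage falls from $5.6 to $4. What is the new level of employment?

L* = 343

From P·MP_L = w with MP_L = 2·L^(-1/3), the labor demand is L(w) = (28/w)^(3).
At w = 5.6: L = 125. At w = 4: L = 343.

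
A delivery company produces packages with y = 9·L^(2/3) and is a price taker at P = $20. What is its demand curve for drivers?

L(w) = 1728000/w³

MP_L = (2/3)·9·L^(-1/3) = 6·L^(-1/3).
Setting P·MP_L = w: 120·L^(-1/3) = w.
Solving for L: L^(-1/3) = w/120, so L = (120/w)^(3).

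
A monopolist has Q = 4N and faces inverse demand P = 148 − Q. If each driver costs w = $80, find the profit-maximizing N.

Marginal revenue from the inverse demand is MR = 148 − 2Q.
The marginal product is MP_N = 4.
A monopolist hires until marginal revenue product equals the wage: MR·MP_N = w.
(148 − 8N)·4 = 80, so N = 16.

N* = 16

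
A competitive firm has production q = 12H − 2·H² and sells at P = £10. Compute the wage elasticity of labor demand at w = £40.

ε = -0.5

From P·MP_H = w with MP_H = 12 − 4H, labor demand is H(w) = (12 − w/10)/4.
dH/dw = −1/(40) = -0.025.
At w = 40, H = 2, so ε = (dH/dw)·(w/H) = (-0.025)·(40/2) = -0.5.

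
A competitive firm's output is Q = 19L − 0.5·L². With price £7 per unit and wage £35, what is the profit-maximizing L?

L* = 14

The marginal product of L is MP_L = 19 − L.
A price-taking firm hires until the value of the marginal product equals the wage: P·MP_L = w, so 7·(19 − L) = 35.
Then 19 − L = 5, giving L = 14.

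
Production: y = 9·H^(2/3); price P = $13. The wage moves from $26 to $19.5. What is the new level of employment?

H* = 64

From P·MP_H = w with MP_H = 6·H^(-1/3), the labor demand is H(w) = (78/w)^(3).
At w = 26: H = 27. At w = 19.5: H = 64.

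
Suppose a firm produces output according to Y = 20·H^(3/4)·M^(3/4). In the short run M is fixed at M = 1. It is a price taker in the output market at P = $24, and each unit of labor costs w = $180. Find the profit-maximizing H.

H* = 16

With M = 1, MP_H = (3/4)·20·H^(-1/4)·1^(3/4) = 15·H^(-1/4).
Profit maximization for a price taker requires P·MP_H = w: 24·15·H^(-1/4) = 180.
So H^(-1/4) = 0.5, which gives H = 16.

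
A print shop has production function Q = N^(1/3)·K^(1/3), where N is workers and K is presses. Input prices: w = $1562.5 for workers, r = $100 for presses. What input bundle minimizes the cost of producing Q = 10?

Cost minimization requires the marginal rate of technical substitution to equal the input-price ratio: MP_N/MP_K = w/r.
Here MP_N/MP_K = (1/3)·(K/N)/(1/3) = (K/N). Setting this equal to 1562.5/100 = 15.625 gives K = 15.625N.
Substituting into Q = 10: N^(1/3)·(15.625N)^(1/3) = 10.
Solving, N = 8 and K = 125.

N* = 8, K* = 125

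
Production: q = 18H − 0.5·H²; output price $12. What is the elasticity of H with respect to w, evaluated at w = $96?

ε = -0.8

From P·MP_H = w with MP_H = 18 − H, labor demand is H(w) = 18 − w/12.
dH/dw = −1/(12) = -1/12.
At w = 96, H = 10, so ε = (dH/dw)·(w/H) = (-1/12)·(96/10) = -0.8.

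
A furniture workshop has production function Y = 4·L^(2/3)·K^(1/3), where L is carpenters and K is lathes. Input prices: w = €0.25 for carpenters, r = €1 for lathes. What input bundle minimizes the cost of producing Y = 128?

Cost minimization requires the marginal rate of technical substitution to equal the input-price ratio: MP_L/MP_K = w/r.
Here MP_L/MP_K = (2/3)·(K/L)/(1/3) = 2·(K/L). Setting this equal to 0.25/1 = 0.25 gives K = 0.125L.
Substituting into Y = 128: 4·L^(2/3)·(0.125L)^(1/3) = 128.
Solving, L = 64 and K = 8.

L* = 64, K* = 8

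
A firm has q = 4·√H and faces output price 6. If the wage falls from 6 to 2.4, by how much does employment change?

ΔH = 21

From P·MP_H = w with MP_H = 2·H^(-1/2), the labor demand is H(w) = (12/w)^(2).
At w = 6: H = 4. At w = 2.4: H = 25.
ΔH = 25 − 4 = 21.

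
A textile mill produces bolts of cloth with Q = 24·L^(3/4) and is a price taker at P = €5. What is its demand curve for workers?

L(w) = (90/w)^(4)

MP_L = (3/4)·24·L^(-1/4) = 18·L^(-1/4).
Setting P·MP_L = w: 90·L^(-1/4) = w.
Solving for L: L^(-1/4) = w/90, so L = (90/w)^(4).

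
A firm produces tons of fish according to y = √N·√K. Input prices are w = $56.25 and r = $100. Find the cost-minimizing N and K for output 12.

N* = 16, K* = 9

Cost minimization requires the marginal rate of technical substitution to equal the input-price ratio: MP_N/MP_K = w/r.
Here MP_N/MP_K = (1/2)·(K/N)/(1/2) = (K/N). Setting this equal to 56.25/100 = 0.5625 gives K = 0.5625N.
Substituting into y = 12: N^(1/2)·(0.5625N)^(1/2) = 12.
Solving, N = 16 and K = 9.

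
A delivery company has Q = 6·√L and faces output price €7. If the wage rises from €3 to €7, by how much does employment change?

ΔL = -40

From P·MP_L = w with MP_L = 3·L^(-1/2), the labor demand is L(w) = (21/w)^(2).
At w = 3: L = 49. At w = 7: L = 9.
ΔL = 9 − 49 = -40.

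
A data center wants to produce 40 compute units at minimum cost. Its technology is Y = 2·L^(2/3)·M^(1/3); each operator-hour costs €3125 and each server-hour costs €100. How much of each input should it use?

L* = 8, M* = 125

Cost minimization requires the marginal rate of technical substitution to equal the input-price ratio: MP_L/MP_M = w/r.
Here MP_L/MP_M = (2/3)·(M/L)/(1/3) = 2·(M/L). Setting this equal to 3125/100 = 31.25 gives M = 15.625L.
Substituting into Y = 40: 2·L^(2/3)·(15.625L)^(1/3) = 40.
Solving, L = 8 and M = 125.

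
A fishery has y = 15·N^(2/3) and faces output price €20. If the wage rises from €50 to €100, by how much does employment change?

ΔN = -56

From P·MP_N = w with MP_N = 10·N^(-1/3), the labor demand is N(w) = (200/w)^(3).
At w = 50: N = 64. At w = 100: N = 8.
ΔN = 8 − 64 = -56.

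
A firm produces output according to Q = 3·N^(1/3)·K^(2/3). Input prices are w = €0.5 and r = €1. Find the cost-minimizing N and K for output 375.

Cost minimization requires the marginal rate of technical substitution to equal the input-price ratio: MP_N/MP_K = w/r.
Here MP_N/MP_K = (1/3)·(K/N)/(2/3) = 0.5·(K/N). Setting this equal to 0.5/1 = 0.5 gives K = N.
Substituting into Q = 375: 3·N^(1/3)·(N)^(2/3) = 375.
Solving, N = 125 and K = 125.

N* = 125, K* = 125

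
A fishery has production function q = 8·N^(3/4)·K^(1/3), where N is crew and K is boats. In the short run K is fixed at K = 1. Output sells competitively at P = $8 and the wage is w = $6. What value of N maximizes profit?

With K = 1, MP_N = (3/4)·8·N^(-1/4)·1^(1/3) = 6·N^(-1/4).
Profit maximization for a price taker requires P·MP_N = w: 8·6·N^(-1/4) = 6.
So N^(-1/4) = 0.125, which gives N = 4096.

N* = 4096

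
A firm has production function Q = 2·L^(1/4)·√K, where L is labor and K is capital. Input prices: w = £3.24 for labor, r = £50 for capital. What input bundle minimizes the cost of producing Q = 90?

Cost minimization requires the marginal rate of technical substitution to equal the input-price ratio: MP_L/MP_K = w/r.
Here MP_L/MP_K = (1/4)·(K/L)/(1/2) = 0.5·(K/L). Setting this equal to 3.24/50 = 0.0648 gives K = 0.1296L.
Substituting into Q = 90: 2·L^(1/4)·(0.1296L)^(1/2) = 90.
Solving, L = 625 and K = 81.

L* = 625, K* = 81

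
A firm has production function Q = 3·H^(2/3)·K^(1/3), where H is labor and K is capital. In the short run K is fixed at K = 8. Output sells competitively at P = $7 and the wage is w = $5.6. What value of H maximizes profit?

H* = 125

With K = 8, MP_H = (2/3)·3·H^(-1/3)·8^(1/3) = 4·H^(-1/3).
Profit maximization for a price taker requires P·MP_H = w: 7·4·H^(-1/3) = 5.6.
So H^(-1/3) = 0.2, which gives H = 125.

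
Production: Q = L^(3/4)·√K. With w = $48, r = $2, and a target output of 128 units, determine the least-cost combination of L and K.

L* = 16, K* = 256

Cost minimization requires the marginal rate of technical substitution to equal the input-price ratio: MP_L/MP_K = w/r.
Here MP_L/MP_K = (3/4)·(K/L)/(1/2) = 1.5·(K/L). Setting this equal to 48/2 = 24 gives K = 16L.
Substituting into Q = 128: L^(3/4)·(16L)^(1/2) = 128.
Solving, L = 16 and K = 256.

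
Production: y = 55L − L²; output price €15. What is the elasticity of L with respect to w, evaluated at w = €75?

ε = -0.1

From P·MP_L = w with MP_L = 55 − 2L, labor demand is L(w) = (55 − w/15)/2.
dL/dw = −1/(30) = -1/30.
At w = 75, L = 25, so ε = (dL/dw)·(w/L) = (-1/30)·(75/25) = -0.1.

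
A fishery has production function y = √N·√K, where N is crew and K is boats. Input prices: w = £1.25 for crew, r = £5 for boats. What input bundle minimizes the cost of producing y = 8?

Cost minimization requires the marginal rate of technical substitution to equal the input-price ratio: MP_N/MP_K = w/r.
Here MP_N/MP_K = (1/2)·(K/N)/(1/2) = (K/N). Setting this equal to 1.25/5 = 0.25 gives K = 0.25N.
Substituting into y = 8: N^(1/2)·(0.25N)^(1/2) = 8.
Solving, N = 16 and K = 4.

N* = 16, K* = 4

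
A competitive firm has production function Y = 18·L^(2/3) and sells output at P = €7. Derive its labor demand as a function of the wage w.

MP_L = (2/3)·18·L^(-1/3) = 12·L^(-1/3).
Setting P·MP_L = w: 84·L^(-1/3) = w.
Solving for L: L^(-1/3) = w/84, so L = (84/w)^(3).

L(w) = 592704/w³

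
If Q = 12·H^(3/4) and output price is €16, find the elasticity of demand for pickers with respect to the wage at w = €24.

ε = -4

MP_H = (3/4)·12·H^(-1/4), so P·MP_H = w gives 144·H^(-1/4) = w.
Solving, H(w) = (144/w)^(4). This is a constant-elasticity form: H ∝ w^(−4), so ε = −4.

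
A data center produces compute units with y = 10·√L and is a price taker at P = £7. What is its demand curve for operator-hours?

MP_L = (1/2)·10·L^(-1/2) = 5·L^(-1/2).
Setting P·MP_L = w: 35·L^(-1/2) = w.
Solving for L: L^(-1/2) = w/35, so L = (35/w)^(2).

L(w) = 1225/w²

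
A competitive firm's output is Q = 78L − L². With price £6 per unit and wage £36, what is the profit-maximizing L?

The marginal product of L is MP_L = 78 − 2L.
A price-taking firm hires until the value of the marginal product equals the wage: P·MP_L = w, so 6·(78 − 2L) = 36.
Then 78 − 2L = 6, giving L = 36.

L* = 36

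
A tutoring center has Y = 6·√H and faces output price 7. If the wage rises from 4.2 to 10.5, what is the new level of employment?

From P·MP_H = w with MP_H = 3·H^(-1/2), the labor demand is H(w) = (21/w)^(2).
At w = 4.2: H = 25. At w = 10.5: H = 4.

H* = 4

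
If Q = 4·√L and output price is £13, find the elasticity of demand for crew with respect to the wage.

MP_L = (1/2)·4·L^(-1/2), so P·MP_L = w gives 26·L^(-1/2) = w.
Solving, L(w) = (26/w)^(2). This is a constant-elasticity form: L ∝ w^(−2), so ε = −2.

ε = -2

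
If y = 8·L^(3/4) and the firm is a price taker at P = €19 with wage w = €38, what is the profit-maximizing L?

MP_L = (3/4)·8·L^(-1/4) = 6·L^(-1/4).
Profit maximization for a price taker requires P·MP_L = w: 19·6·L^(-1/4) = 38.
So L^(-1/4) = 1/3, which gives L = 81.

L* = 81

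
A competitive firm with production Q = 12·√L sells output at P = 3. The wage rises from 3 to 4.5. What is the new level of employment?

L* = 16

From P·MP_L = w with MP_L = 6·L^(-1/2), the labor demand is L(w) = (18/w)^(2).
At w = 3: L = 36. At w = 4.5: L = 16.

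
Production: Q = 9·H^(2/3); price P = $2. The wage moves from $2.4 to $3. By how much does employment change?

ΔH = -61

From P·MP_H = w with MP_H = 6·H^(-1/3), the labor demand is H(w) = (12/w)^(3).
At w = 2.4: H = 125. At w = 3: H = 64.
ΔH = 64 − 125 = -61.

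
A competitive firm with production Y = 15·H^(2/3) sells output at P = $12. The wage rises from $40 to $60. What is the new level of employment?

From P·MP_H = w with MP_H = 10·H^(-1/3), the labor demand is H(w) = (120/w)^(3).
At w = 40: H = 27. At w = 60: H = 8.

H* = 8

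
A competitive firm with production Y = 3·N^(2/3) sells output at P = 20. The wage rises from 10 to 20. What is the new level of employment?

N* = 8

From P·MP_N = w with MP_N = 2·N^(-1/3), the labor demand is N(w) = (40/w)^(3).
At w = 10: N = 64. At w = 20: N = 8.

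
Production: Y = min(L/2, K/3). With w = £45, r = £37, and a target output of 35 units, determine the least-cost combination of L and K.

L* = 70, K* = 105

With a fixed-proportions technology, the cost-minimizing bundle uses no slack in either input: L/2 = K/3 = Y.
So L = 2·35 = 70 and K = 3·35 = 105.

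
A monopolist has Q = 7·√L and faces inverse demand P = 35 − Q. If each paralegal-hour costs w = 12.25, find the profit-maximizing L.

L* = 4

Marginal revenue from the inverse demand is MR = 35 − 2Q.
The marginal product is MP_L = 3.5·L^(-1/2).
A monopolist hires until marginal revenue product equals the wage: MR·MP_L = w.
At L, Q = 7·√L. Substituting and solving: (35 − 14·√L)·3.5·L^(-1/2) = 12.25 gives L = 4.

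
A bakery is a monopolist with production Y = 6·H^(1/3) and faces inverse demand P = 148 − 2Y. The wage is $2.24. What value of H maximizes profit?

H* = 125

Marginal revenue from the inverse demand is MR = 148 − 4Y.
The marginal product is MP_H = 2·H^(-2/3).
A monopolist hires until marginal revenue product equals the wage: MR·MP_H = w.
At H, Y = 6·H^(1/3). Substituting and solving: (148 − 24·H^(1/3))·2·H^(-2/3) = 2.24 gives H = 125.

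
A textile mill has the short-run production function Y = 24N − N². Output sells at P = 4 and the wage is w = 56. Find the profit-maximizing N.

N* = 5

The marginal product of N is MP_N = 24 − 2N.
A price-taking firm hires until the value of the marginal product equals the wage: P·MP_N = w, so 4·(24 − 2N) = 56.
Then 24 − 2N = 14, giving N = 5.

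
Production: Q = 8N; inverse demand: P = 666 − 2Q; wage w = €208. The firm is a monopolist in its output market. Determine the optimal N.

N* = 20

Marginal revenue from the inverse demand is MR = 666 − 4Q.
The marginal product is MP_N = 8.
A monopolist hires until marginal revenue product equals the wage: MR·MP_N = w.
(666 − 32N)·8 = 208, so N = 20.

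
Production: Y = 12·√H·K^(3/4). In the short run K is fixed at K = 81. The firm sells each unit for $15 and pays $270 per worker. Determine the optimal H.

H* = 81

With K = 81, MP_H = (1/2)·12·H^(-1/2)·81^(3/4) = 162·H^(-1/2).
Profit maximization for a price taker requires P·MP_H = w: 15·162·H^(-1/2) = 270.
So H^(-1/2) = 1/9, which gives H = 81.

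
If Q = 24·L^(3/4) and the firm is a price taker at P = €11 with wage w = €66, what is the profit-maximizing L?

L* = 81

MP_L = (3/4)·24·L^(-1/4) = 18·L^(-1/4).
Profit maximization for a price taker requires P·MP_L = w: 11·18·L^(-1/4) = 66.
So L^(-1/4) = 1/3, which gives L = 81.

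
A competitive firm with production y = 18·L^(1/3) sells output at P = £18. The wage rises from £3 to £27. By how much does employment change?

From P·MP_L = w with MP_L = 6·L^(-2/3), the labor demand is L(w) = (108/w)^(3/2).
At w = 3: L = 216. At w = 27: L = 8.
ΔL = 8 − 216 = -208.

ΔL = -208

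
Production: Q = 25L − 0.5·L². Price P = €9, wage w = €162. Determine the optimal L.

The marginal product of L is MP_L = 25 − L.
A price-taking firm hires until the value of the marginal product equals the wage: P·MP_L = w, so 9·(25 − L) = 162.
Then 25 − L = 18, giving L = 7.

L* = 7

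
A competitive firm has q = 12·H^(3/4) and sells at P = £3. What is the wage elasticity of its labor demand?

MP_H = (3/4)·12·H^(-1/4), so P·MP_H = w gives 27·H^(-1/4) = w.
Solving, H(w) = (27/w)^(4). This is a constant-elasticity form: H ∝ w^(−4), so ε = −4.

ε = -4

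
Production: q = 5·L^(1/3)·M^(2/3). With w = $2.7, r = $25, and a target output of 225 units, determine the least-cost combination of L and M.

L* = 125, M* = 27

Cost minimization requires the marginal rate of technical substitution to equal the input-price ratio: MP_L/MP_M = w/r.
Here MP_L/MP_M = (1/3)·(M/L)/(2/3) = 0.5·(M/L). Setting this equal to 2.7/25 = 0.108 gives M = 0.216L.
Substituting into q = 225: 5·L^(1/3)·(0.216L)^(2/3) = 225.
Solving, L = 125 and M = 27.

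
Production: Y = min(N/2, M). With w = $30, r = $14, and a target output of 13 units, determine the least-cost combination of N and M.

With a fixed-proportions technology, the cost-minimizing bundle uses no slack in either input: N/2 = M = Y.
So N = 2·13 = 26 and M = 13.

N* = 26, M* = 13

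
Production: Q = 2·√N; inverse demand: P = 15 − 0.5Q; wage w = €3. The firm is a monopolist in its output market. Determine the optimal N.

N* = 9

Marginal revenue from the inverse demand is MR = 15 − Q.
The marginal product is MP_N = N^(-1/2).
A monopolist hires until marginal revenue product equals the wage: MR·MP_N = w.
At N, Q = 2·√N. Substituting and solving: (15 − 2·√N)·N^(-1/2) = 3 gives N = 9.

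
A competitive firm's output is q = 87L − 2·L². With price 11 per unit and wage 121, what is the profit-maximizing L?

The marginal product of L is MP_L = 87 − 4L.
A price-taking firm hires until the value of the marginal product equals the wage: P·MP_L = w, so 11·(87 − 4L) = 121.
Then 87 − 4L = 11, giving L = 19.

L* = 19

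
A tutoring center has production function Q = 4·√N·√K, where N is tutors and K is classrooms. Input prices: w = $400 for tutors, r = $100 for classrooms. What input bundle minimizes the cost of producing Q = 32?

N* = 4, K* = 16

Cost minimization requires the marginal rate of technical substitution to equal the input-price ratio: MP_N/MP_K = w/r.
Here MP_N/MP_K = (1/2)·(K/N)/(1/2) = (K/N). Setting this equal to 400/100 = 4 gives K = 4N.
Substituting into Q = 32: 4·N^(1/2)·(4N)^(1/2) = 32.
Solving, N = 4 and K = 16.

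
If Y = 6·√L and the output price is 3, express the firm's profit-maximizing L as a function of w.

L(w) = 81/w²

MP_L = (1/2)·6·L^(-1/2) = 3·L^(-1/2).
Setting P·MP_L = w: 9·L^(-1/2) = w.
Solving for L: L^(-1/2) = w/9, so L = (9/w)^(2).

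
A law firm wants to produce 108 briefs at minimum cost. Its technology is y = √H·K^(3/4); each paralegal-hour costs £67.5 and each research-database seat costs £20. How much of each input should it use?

H* = 16, K* = 81

Cost minimization requires the marginal rate of technical substitution to equal the input-price ratio: MP_H/MP_K = w/r.
Here MP_H/MP_K = (1/2)·(K/H)/(3/4) = (2/3)·(K/H). Setting this equal to 67.5/20 = 3.375 gives K = 5.0625H.
Substituting into y = 108: H^(1/2)·(5.0625H)^(3/4) = 108.
Solving, H = 16 and K = 81.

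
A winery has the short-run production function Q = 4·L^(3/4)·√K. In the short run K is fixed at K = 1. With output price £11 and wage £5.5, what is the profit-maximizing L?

L* = 1296

With K = 1, MP_L = (3/4)·4·L^(-1/4)·1^(1/2) = 3·L^(-1/4).
Profit maximization for a price taker requires P·MP_L = w: 11·3·L^(-1/4) = 5.5.
So L^(-1/4) = 1/6, which gives L = 1296.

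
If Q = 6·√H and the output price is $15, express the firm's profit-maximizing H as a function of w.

H(w) = 2025/w²

MP_H = (1/2)·6·H^(-1/2) = 3·H^(-1/2).
Setting P·MP_H = w: 45·H^(-1/2) = w.
Solving for H: H^(-1/2) = w/45, so H = (45/w)^(2).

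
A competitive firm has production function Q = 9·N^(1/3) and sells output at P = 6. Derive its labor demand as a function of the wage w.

MP_N = (1/3)·9·N^(-2/3) = 3·N^(-2/3).
Setting P·MP_N = w: 18·N^(-2/3) = w.
Solving for N: N^(-2/3) = w/18, so N = (18/w)^(3/2).

N(w) = (18/w)^(3/2)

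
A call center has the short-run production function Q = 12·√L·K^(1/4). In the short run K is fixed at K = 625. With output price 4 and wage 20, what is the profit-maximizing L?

With K = 625, MP_L = (1/2)·12·L^(-1/2)·625^(1/4) = 30·L^(-1/2).
Profit maximization for a price taker requires P·MP_L = w: 4·30·L^(-1/2) = 20.
So L^(-1/2) = 1/6, which gives L = 36.

L* = 36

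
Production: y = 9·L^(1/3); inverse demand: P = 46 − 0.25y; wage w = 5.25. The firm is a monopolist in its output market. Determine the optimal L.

Marginal revenue from the inverse demand is MR = 46 − 0.5y.
The marginal product is MP_L = 3·L^(-2/3).
A monopolist hires until marginal revenue product equals the wage: MR·MP_L = w.
At L, y = 9·L^(1/3). Substituting and solving: (46 − 4.5·L^(1/3))·3·L^(-2/3) = 5.25 gives L = 64.

L* = 64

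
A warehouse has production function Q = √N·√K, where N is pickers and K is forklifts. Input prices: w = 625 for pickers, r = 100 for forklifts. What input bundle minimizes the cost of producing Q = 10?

N* = 4, K* = 25

Cost minimization requires the marginal rate of technical substitution to equal the input-price ratio: MP_N/MP_K = w/r.
Here MP_N/MP_K = (1/2)·(K/N)/(1/2) = (K/N). Setting this equal to 625/100 = 6.25 gives K = 6.25N.
Substituting into Q = 10: N^(1/2)·(6.25N)^(1/2) = 10.
Solving, N = 4 and K = 25.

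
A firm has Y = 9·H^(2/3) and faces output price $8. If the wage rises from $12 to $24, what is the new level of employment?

H* = 8

From P·MP_H = w with MP_H = 6·H^(-1/3), the labor demand is H(w) = (48/w)^(3).
At w = 12: H = 64. At w = 24: H = 8.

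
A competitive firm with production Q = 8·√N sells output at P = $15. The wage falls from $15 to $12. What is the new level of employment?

N* = 25

From P·MP_N = w with MP_N = 4·N^(-1/2), the labor demand is N(w) = (60/w)^(2).
At w = 15: N = 16. At w = 12: N = 25.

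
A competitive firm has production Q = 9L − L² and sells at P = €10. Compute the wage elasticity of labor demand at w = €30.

ε = -0.5

From P·MP_L = w with MP_L = 9 − 2L, labor demand is L(w) = (9 − w/10)/2.
dL/dw = −1/(20) = -0.05.
At w = 30, L = 3, so ε = (dL/dw)·(w/L) = (-0.05)·(30/3) = -0.5.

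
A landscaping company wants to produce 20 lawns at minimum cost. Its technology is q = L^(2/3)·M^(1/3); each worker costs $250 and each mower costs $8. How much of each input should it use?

Cost minimization requires the marginal rate of technical substitution to equal the input-price ratio: MP_L/MP_M = w/r.
Here MP_L/MP_M = (2/3)·(M/L)/(1/3) = 2·(M/L). Setting this equal to 250/8 = 31.25 gives M = 15.625L.
Substituting into q = 20: L^(2/3)·(15.625L)^(1/3) = 20.
Solving, L = 8 and M = 125.

L* = 8, M* = 125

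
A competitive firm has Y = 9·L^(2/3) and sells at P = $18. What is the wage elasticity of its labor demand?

MP_L = (2/3)·9·L^(-1/3), so P·MP_L = w gives 108·L^(-1/3) = w.
Solving, L(w) = (108/w)^(3). This is a constant-elasticity form: L ∝ w^(−3), so ε = −3.

ε = -3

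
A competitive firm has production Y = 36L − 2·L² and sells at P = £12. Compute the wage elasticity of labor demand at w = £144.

From P·MP_L = w with MP_L = 36 − 4L, labor demand is L(w) = (36 − w/12)/4.
dL/dw = −1/(48) = -1/48.
At w = 144, L = 6, so ε = (dL/dw)·(w/L) = (-1/48)·(144/6) = -0.5.

ε = -0.5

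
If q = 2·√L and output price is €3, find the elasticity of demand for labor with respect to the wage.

ε = -2

MP_L = (1/2)·2·L^(-1/2), so P·MP_L = w gives 3·L^(-1/2) = w.
Solving, L(w) = (3/w)^(2). This is a constant-elasticity form: L ∝ w^(−2), so ε = −2.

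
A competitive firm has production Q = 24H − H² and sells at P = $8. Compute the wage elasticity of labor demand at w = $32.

From P·MP_H = w with MP_H = 24 − 2H, labor demand is H(w) = (24 − w/8)/2.
dH/dw = −1/(16) = -0.0625.
At w = 32, H = 10, so ε = (dH/dw)·(w/H) = (-0.0625)·(32/10) = -0.2.

ε = -0.2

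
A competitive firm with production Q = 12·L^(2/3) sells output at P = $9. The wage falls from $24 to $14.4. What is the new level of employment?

From P·MP_L = w with MP_L = 8·L^(-1/3), the labor demand is L(w) = (72/w)^(3).
At w = 24: L = 27. At w = 14.4: L = 125.

L* = 125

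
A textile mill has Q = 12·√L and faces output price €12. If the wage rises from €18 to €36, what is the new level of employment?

From P·MP_L = w with MP_L = 6·L^(-1/2), the labor demand is L(w) = (72/w)^(2).
At w = 18: L = 16. At w = 36: L = 4.

L* = 4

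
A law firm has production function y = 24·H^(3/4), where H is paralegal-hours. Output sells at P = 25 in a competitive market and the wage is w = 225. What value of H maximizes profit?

MP_H = (3/4)·24·H^(-1/4) = 18·H^(-1/4).
Profit maximization for a price taker requires P·MP_H = w: 25·18·H^(-1/4) = 225.
So H^(-1/4) = 0.5, which gives H = 16.

H* = 16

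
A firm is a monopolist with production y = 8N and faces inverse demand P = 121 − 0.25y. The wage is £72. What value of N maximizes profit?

N* = 28

Marginal revenue from the inverse demand is MR = 121 − 0.5y.
The marginal product is MP_N = 8.
A monopolist hires until marginal revenue product equals the wage: MR·MP_N = w.
(121 − 4N)·8 = 72, so N = 28.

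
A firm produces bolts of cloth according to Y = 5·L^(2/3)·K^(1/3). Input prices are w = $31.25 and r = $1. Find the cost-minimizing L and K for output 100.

L* = 8, K* = 125

Cost minimization requires the marginal rate of technical substitution to equal the input-price ratio: MP_L/MP_K = w/r.
Here MP_L/MP_K = (2/3)·(K/L)/(1/3) = 2·(K/L). Setting this equal to 31.25/1 = 31.25 gives K = 15.625L.
Substituting into Y = 100: 5·L^(2/3)·(15.625L)^(1/3) = 100.
Solving, L = 8 and K = 125.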